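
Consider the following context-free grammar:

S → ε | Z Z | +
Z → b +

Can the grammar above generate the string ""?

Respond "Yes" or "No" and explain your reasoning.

Yes - a valid derivation exists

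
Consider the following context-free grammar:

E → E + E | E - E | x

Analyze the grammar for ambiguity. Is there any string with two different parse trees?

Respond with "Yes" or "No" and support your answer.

Yes - the string 'x + x - x - x - x + x' has two distinct parse trees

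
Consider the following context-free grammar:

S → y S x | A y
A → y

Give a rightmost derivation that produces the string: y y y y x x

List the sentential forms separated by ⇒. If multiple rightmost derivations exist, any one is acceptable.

S ⇒ y S x ⇒ y y S x x ⇒ y y A y x x ⇒ y y y y x x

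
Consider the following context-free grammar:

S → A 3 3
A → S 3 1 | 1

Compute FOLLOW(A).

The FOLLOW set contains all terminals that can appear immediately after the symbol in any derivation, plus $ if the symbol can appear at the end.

We compute FOLLOW(A) using the standard algorithm.
FOLLOW(S) starts with {$}.
FIRST(A) = {1}
FIRST(S) = {1}
FOLLOW(A) = {3}
FOLLOW(S) = {$, 3}
Therefore, FOLLOW(A) = {3}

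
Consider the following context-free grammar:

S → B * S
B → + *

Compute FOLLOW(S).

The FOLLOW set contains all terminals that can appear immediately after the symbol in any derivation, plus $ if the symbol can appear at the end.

We compute FOLLOW(S) using the standard algorithm.
FOLLOW(S) starts with {$}.
FIRST(B) = {+}
FIRST(S) = {+}
FOLLOW(B) = {*}
FOLLOW(S) = {$}
Therefore, FOLLOW(S) = {$}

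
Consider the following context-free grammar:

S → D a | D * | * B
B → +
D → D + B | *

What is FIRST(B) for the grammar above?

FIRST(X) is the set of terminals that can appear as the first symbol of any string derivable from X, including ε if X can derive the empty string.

We compute FIRST(B) using the standard algorithm.
FIRST(B) = {+}
FIRST(D) = {*}
FIRST(S) = {*}
Therefore, FIRST(B) = {+}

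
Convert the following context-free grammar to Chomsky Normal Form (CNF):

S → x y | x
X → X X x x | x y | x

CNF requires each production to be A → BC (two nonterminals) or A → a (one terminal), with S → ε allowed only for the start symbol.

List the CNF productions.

TX → x; TY → y; S → x; X → x; S → TX TY; X → X X0; X0 → X X1; X1 → TX TX; X → TX TY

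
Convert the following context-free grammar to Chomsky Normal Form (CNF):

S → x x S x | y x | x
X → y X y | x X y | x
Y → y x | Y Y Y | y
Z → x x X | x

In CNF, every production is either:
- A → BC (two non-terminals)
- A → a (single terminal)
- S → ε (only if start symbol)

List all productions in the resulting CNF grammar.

TX → x; TY → y; S → x; X → x; Y → y; Z → x; S → TX X0; X0 → TX X1; X1 → S TX; S → TY TX; X → TY X2; X2 → X TY; X → TX X3; X3 → X TY; Y → TY TX; Y → Y X4; X4 → Y Y; Z → TX X5; X5 → TX X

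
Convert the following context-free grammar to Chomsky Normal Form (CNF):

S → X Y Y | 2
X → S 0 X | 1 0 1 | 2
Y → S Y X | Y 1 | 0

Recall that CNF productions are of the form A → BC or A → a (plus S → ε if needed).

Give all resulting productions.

S → 2; T0 → 0; T1 → 1; X → 2; Y → 0; S → X X0; X0 → Y Y; X → S X1; X1 → T0 X; X → T1 X2; X2 → T0 T1; Y → S X3; X3 → Y X; Y → Y T1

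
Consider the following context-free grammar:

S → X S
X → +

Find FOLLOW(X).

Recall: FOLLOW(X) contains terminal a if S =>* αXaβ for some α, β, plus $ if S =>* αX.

We compute FOLLOW(X) using the standard algorithm.
FOLLOW(S) starts with {$}.
FIRST(S) = {+}
FIRST(X) = {+}
FOLLOW(S) = {$}
FOLLOW(X) = {+}
Therefore, FOLLOW(X) = {+}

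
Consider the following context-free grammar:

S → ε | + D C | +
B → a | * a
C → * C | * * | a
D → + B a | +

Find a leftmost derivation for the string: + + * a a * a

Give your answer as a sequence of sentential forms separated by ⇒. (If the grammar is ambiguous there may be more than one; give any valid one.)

S ⇒ + D C ⇒ + + B a C ⇒ + + * a a C ⇒ + + * a a * C ⇒ + + * a a * a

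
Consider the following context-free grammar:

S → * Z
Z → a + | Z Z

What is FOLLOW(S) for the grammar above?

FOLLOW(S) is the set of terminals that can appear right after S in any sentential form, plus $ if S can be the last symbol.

We compute FOLLOW(S) using the standard algorithm.
FOLLOW(S) starts with {$}.
FIRST(S) = {*}
FIRST(Z) = {a}
FOLLOW(S) = {$}
FOLLOW(Z) = {$, a}
Therefore, FOLLOW(S) = {$}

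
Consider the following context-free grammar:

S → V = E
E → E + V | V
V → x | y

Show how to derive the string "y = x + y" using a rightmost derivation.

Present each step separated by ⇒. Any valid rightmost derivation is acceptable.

S ⇒ V = E ⇒ V = E + V ⇒ V = E + y ⇒ V = V + y ⇒ V = x + y ⇒ y = x + y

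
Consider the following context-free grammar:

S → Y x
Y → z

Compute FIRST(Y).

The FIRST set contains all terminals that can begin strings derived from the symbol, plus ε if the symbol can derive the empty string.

We compute FIRST(Y) using the standard algorithm.
FIRST(S) = {z}
FIRST(Y) = {z}
Therefore, FIRST(Y) = {z}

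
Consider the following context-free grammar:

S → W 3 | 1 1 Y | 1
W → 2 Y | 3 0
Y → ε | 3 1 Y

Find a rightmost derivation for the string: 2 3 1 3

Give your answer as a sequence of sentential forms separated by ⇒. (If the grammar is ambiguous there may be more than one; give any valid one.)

S ⇒ W 3 ⇒ 2 Y 3 ⇒ 2 3 1 Y 3 ⇒ 2 3 1 3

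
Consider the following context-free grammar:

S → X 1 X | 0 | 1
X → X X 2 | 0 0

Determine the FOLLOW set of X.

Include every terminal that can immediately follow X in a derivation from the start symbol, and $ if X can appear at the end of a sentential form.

We compute FOLLOW(X) using the standard algorithm.
FOLLOW(S) starts with {$}.
FIRST(S) = {0, 1}
FIRST(X) = {0}
FOLLOW(S) = {$}
FOLLOW(X) = {$, 0, 1, 2}
Therefore, FOLLOW(X) = {$, 0, 1, 2}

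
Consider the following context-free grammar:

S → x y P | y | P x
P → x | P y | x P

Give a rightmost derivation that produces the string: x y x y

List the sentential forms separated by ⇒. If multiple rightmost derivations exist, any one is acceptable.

S ⇒ x y P ⇒ x y P y ⇒ x y x y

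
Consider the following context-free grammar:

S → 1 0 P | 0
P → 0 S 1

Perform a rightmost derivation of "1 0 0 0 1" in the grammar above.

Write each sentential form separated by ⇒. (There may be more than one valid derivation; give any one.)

S ⇒ 1 0 P ⇒ 1 0 0 S 1 ⇒ 1 0 0 0 1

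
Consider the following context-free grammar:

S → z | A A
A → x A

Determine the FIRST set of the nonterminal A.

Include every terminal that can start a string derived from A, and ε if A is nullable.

We compute FIRST(A) using the standard algorithm.
FIRST(A) = {x}
FIRST(S) = {x, z}
Therefore, FIRST(A) = {x}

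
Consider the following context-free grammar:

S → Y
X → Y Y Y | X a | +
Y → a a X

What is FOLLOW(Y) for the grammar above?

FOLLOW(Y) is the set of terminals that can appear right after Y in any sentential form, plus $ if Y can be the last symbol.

We compute FOLLOW(Y) using the standard algorithm.
FOLLOW(S) starts with {$}.
FIRST(S) = {a}
FIRST(X) = {+, a}
FIRST(Y) = {a}
FOLLOW(S) = {$}
FOLLOW(X) = {$, a}
FOLLOW(Y) = {$, a}
Therefore, FOLLOW(Y) = {$, a}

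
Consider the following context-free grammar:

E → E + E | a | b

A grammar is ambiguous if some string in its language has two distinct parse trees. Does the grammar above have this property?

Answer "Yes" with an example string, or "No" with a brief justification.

Yes - the string 'a + a + b + a + a' has two distinct parse trees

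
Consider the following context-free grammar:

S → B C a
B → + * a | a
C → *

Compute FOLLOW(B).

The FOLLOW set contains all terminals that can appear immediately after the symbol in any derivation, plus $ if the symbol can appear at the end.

We compute FOLLOW(B) using the standard algorithm.
FOLLOW(S) starts with {$}.
FIRST(B) = {+, a}
FIRST(C) = {*}
FIRST(S) = {+, a}
FOLLOW(B) = {*}
FOLLOW(C) = {a}
FOLLOW(S) = {$}
Therefore, FOLLOW(B) = {*}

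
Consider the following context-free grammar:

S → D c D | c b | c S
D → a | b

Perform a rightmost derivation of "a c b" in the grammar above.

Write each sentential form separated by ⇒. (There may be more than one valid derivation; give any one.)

S ⇒ D c D ⇒ D c b ⇒ a c b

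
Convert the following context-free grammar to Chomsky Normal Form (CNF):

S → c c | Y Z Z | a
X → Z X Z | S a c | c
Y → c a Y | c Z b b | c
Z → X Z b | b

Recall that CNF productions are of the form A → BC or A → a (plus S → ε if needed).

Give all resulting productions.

TC → c; S → a; TA → a; X → c; TB → b; Y → c; Z → b; S → TC TC; S → Y X0; X0 → Z Z; X → Z X1; X1 → X Z; X → S X2; X2 → TA TC; Y → TC X3; X3 → TA Y; Y → TC X4; X4 → Z X5; X5 → TB TB; Z → X X6; X6 → Z TB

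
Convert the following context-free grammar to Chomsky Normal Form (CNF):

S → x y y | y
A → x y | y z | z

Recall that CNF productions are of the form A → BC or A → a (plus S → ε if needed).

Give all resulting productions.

TX → x; TY → y; S → y; TZ → z; A → z; S → TX X0; X0 → TY TY; A → TX TY; A → TY TZ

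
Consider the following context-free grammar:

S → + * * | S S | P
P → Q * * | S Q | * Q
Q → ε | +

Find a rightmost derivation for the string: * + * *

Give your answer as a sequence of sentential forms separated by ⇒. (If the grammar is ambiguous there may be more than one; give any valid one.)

S ⇒ S S ⇒ S + * * ⇒ P + * * ⇒ * Q + * * ⇒ * + * *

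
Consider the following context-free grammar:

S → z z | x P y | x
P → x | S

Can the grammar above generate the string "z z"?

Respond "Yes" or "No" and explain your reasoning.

Yes - a valid derivation exists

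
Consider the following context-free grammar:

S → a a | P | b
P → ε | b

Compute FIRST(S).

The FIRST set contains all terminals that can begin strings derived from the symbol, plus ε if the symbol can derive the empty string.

We compute FIRST(S) using the standard algorithm.
FIRST(P) = {b, ε}
FIRST(S) = {a, b, ε}
Therefore, FIRST(S) = {a, b, ε}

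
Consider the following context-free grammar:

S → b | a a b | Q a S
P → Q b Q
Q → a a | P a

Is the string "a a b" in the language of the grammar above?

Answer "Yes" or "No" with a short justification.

Yes - a valid derivation exists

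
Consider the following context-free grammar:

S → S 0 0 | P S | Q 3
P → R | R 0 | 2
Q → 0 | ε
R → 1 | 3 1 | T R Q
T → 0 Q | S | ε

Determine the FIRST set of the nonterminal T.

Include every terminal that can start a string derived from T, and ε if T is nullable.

We compute FIRST(T) using the standard algorithm.
FIRST(P) = {0, 1, 2, 3}
FIRST(Q) = {0, ε}
FIRST(R) = {0, 1, 2, 3}
FIRST(S) = {0, 1, 2, 3}
FIRST(T) = {0, 1, 2, 3, ε}
Therefore, FIRST(T) = {0, 1, 2, 3, ε}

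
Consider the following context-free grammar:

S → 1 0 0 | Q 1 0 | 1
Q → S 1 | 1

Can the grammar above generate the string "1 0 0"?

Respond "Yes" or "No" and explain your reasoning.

Yes - a valid derivation exists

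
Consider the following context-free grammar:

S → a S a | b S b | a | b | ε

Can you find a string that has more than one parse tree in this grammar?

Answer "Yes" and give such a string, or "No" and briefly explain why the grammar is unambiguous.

No - the grammar is unambiguous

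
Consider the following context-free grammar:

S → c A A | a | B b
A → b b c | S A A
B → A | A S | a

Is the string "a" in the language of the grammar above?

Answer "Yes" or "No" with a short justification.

Yes - a valid derivation exists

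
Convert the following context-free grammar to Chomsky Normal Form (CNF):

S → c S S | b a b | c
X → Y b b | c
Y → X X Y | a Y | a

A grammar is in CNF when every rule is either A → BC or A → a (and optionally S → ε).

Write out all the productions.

TC → c; TB → b; TA → a; S → c; X → c; Y → a; S → TC X0; X0 → S S; S → TB X1; X1 → TA TB; X → Y X2; X2 → TB TB; Y → X X3; X3 → X Y; Y → TA Y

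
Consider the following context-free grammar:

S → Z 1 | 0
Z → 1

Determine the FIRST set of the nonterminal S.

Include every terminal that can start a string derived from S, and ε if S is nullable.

We compute FIRST(S) using the standard algorithm.
FIRST(S) = {0, 1}
FIRST(Z) = {1}
Therefore, FIRST(S) = {0, 1}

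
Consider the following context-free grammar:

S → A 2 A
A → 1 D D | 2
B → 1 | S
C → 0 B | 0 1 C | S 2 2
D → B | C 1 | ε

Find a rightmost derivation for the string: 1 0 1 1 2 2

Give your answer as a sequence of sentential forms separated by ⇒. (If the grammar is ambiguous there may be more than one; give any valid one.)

S ⇒ A 2 A ⇒ A 2 2 ⇒ 1 D D 2 2 ⇒ 1 D C 1 2 2 ⇒ 1 D 0 B 1 2 2 ⇒ 1 D 0 1 1 2 2 ⇒ 1 0 1 1 2 2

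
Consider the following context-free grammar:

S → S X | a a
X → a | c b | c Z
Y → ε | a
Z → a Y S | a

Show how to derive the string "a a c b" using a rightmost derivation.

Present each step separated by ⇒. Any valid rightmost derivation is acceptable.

S ⇒ S X ⇒ S c b ⇒ a a c b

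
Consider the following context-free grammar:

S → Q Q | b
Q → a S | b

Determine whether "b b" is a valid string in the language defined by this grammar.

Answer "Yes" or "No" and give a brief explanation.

Yes - a valid derivation exists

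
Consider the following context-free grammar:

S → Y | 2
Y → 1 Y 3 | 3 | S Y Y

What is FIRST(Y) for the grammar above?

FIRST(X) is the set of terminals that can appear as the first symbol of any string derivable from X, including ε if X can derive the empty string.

We compute FIRST(Y) using the standard algorithm.
FIRST(S) = {1, 2, 3}
FIRST(Y) = {1, 2, 3}
Therefore, FIRST(Y) = {1, 2, 3}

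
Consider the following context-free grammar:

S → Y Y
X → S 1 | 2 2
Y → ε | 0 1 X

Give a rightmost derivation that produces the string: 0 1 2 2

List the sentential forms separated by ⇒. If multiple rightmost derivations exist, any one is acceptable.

S ⇒ Y Y ⇒ Y ⇒ 0 1 X ⇒ 0 1 2 2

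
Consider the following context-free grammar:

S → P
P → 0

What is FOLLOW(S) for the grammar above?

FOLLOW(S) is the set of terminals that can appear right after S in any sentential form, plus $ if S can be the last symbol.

We compute FOLLOW(S) using the standard algorithm.
FOLLOW(S) starts with {$}.
FIRST(P) = {0}
FIRST(S) = {0}
FOLLOW(P) = {$}
FOLLOW(S) = {$}
Therefore, FOLLOW(S) = {$}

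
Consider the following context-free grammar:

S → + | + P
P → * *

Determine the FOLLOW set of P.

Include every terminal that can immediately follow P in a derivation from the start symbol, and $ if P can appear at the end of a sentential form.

We compute FOLLOW(P) using the standard algorithm.
FOLLOW(S) starts with {$}.
FIRST(P) = {*}
FIRST(S) = {+}
FOLLOW(P) = {$}
FOLLOW(S) = {$}
Therefore, FOLLOW(P) = {$}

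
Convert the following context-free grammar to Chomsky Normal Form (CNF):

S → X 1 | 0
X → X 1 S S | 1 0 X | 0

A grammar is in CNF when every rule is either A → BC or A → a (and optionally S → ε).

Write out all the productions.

T1 → 1; S → 0; T0 → 0; X → 0; S → X T1; X → X X0; X0 → T1 X1; X1 → S S; X → T1 X2; X2 → T0 X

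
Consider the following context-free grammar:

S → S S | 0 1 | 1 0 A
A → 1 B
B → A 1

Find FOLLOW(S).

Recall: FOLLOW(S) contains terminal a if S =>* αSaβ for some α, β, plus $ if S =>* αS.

We compute FOLLOW(S) using the standard algorithm.
FOLLOW(S) starts with {$}.
FIRST(A) = {1}
FIRST(B) = {1}
FIRST(S) = {0, 1}
FOLLOW(A) = {$, 0, 1}
FOLLOW(B) = {$, 0, 1}
FOLLOW(S) = {$, 0, 1}
Therefore, FOLLOW(S) = {$, 0, 1}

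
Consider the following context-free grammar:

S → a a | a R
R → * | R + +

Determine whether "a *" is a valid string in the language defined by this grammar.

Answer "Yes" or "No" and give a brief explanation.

Yes - a valid derivation exists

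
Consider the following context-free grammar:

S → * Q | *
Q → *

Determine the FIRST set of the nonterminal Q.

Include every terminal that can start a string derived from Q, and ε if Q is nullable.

We compute FIRST(Q) using the standard algorithm.
FIRST(Q) = {*}
FIRST(S) = {*}
Therefore, FIRST(Q) = {*}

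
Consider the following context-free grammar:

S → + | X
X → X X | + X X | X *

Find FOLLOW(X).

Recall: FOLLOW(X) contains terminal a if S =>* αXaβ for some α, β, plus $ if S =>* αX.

We compute FOLLOW(X) using the standard algorithm.
FOLLOW(S) starts with {$}.
FIRST(S) = {+}
FIRST(X) = {+}
FOLLOW(S) = {$}
FOLLOW(X) = {$, *, +}
Therefore, FOLLOW(X) = {$, *, +}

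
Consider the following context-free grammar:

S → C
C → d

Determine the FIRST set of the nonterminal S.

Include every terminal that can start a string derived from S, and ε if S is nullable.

We compute FIRST(S) using the standard algorithm.
FIRST(C) = {d}
FIRST(S) = {d}
Therefore, FIRST(S) = {d}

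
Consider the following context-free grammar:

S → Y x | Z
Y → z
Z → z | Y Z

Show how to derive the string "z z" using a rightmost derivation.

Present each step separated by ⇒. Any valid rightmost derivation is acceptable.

S ⇒ Z ⇒ Y Z ⇒ Y z ⇒ z z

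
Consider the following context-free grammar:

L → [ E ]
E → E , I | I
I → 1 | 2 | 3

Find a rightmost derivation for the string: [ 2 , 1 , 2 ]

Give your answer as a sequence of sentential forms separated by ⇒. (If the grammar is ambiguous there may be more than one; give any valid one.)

L ⇒ [ E ] ⇒ [ E , I ] ⇒ [ E , 2 ] ⇒ [ E , I , 2 ] ⇒ [ E , 1 , 2 ] ⇒ [ I , 1 , 2 ] ⇒ [ 2 , 1 , 2 ]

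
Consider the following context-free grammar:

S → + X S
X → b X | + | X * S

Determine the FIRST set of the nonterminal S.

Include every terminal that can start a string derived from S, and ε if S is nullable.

We compute FIRST(S) using the standard algorithm.
FIRST(S) = {+}
FIRST(X) = {+, b}
Therefore, FIRST(S) = {+}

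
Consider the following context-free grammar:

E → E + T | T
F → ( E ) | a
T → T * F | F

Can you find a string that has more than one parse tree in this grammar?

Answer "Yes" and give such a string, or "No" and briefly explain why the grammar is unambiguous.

No - the grammar is unambiguous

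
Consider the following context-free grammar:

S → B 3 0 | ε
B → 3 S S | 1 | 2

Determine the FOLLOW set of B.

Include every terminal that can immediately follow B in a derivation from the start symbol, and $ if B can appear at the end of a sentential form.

We compute FOLLOW(B) using the standard algorithm.
FOLLOW(S) starts with {$}.
FIRST(B) = {1, 2, 3}
FIRST(S) = {1, 2, 3, ε}
FOLLOW(B) = {3}
FOLLOW(S) = {$, 1, 2, 3}
Therefore, FOLLOW(B) = {3}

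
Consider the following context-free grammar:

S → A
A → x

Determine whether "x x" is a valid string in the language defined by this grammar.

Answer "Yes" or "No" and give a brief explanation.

No - no valid derivation exists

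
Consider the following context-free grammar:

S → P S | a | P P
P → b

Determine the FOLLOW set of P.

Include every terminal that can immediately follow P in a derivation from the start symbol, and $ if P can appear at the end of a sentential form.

We compute FOLLOW(P) using the standard algorithm.
FOLLOW(S) starts with {$}.
FIRST(P) = {b}
FIRST(S) = {a, b}
FOLLOW(P) = {$, a, b}
FOLLOW(S) = {$}
Therefore, FOLLOW(P) = {$, a, b}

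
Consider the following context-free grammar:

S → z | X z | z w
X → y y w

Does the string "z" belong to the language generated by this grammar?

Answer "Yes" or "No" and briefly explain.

Yes - a valid derivation exists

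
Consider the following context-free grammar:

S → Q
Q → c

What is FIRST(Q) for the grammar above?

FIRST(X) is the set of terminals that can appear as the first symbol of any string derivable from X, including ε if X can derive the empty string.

We compute FIRST(Q) using the standard algorithm.
FIRST(Q) = {c}
FIRST(S) = {c}
Therefore, FIRST(Q) = {c}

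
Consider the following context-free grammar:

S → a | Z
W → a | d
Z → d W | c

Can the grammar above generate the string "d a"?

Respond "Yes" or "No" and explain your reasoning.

Yes - a valid derivation exists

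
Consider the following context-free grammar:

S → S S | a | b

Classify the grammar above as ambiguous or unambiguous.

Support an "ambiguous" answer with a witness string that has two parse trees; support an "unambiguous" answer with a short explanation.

Ambiguous - the string 'a b a' has two distinct parse trees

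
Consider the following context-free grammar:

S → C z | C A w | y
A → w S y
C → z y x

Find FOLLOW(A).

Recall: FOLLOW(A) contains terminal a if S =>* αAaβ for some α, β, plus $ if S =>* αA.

We compute FOLLOW(A) using the standard algorithm.
FOLLOW(S) starts with {$}.
FIRST(A) = {w}
FIRST(C) = {z}
FIRST(S) = {y, z}
FOLLOW(A) = {w}
FOLLOW(C) = {w, z}
FOLLOW(S) = {$, y}
Therefore, FOLLOW(A) = {w}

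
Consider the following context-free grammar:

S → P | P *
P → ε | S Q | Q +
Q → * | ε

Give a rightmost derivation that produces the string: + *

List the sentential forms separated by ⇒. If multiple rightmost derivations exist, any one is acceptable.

S ⇒ P * ⇒ Q + * ⇒ + *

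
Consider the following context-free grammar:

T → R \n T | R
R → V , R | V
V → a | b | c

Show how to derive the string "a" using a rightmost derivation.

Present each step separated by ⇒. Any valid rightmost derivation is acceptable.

T ⇒ R ⇒ V ⇒ a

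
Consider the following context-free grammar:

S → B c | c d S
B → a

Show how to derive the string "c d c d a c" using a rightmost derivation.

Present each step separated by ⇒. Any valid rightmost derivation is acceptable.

S ⇒ c d S ⇒ c d c d S ⇒ c d c d B c ⇒ c d c d a c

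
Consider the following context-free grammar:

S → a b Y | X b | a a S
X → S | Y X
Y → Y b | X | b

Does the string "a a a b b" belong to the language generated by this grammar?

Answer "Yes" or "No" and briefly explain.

Yes - a valid derivation exists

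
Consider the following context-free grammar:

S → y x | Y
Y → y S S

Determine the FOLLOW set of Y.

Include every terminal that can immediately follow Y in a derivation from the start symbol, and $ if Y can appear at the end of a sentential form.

We compute FOLLOW(Y) using the standard algorithm.
FOLLOW(S) starts with {$}.
FIRST(S) = {y}
FIRST(Y) = {y}
FOLLOW(S) = {$, y}
FOLLOW(Y) = {$, y}
Therefore, FOLLOW(Y) = {$, y}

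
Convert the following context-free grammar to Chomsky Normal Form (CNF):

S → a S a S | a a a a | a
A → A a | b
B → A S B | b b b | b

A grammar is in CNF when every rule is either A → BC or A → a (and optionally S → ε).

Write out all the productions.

TA → a; S → a; A → b; TB → b; B → b; S → TA X0; X0 → S X1; X1 → TA S; S → TA X2; X2 → TA X3; X3 → TA TA; A → A TA; B → A X4; X4 → S B; B → TB X5; X5 → TB TB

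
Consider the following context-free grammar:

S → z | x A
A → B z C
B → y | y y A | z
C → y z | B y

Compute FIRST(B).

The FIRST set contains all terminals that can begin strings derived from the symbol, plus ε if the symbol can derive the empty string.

We compute FIRST(B) using the standard algorithm.
FIRST(A) = {y, z}
FIRST(B) = {y, z}
FIRST(C) = {y, z}
FIRST(S) = {x, z}
Therefore, FIRST(B) = {y, z}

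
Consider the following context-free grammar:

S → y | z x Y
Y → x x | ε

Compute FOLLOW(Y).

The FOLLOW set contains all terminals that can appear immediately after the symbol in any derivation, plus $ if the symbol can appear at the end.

We compute FOLLOW(Y) using the standard algorithm.
FOLLOW(S) starts with {$}.
FIRST(S) = {y, z}
FIRST(Y) = {x, ε}
FOLLOW(S) = {$}
FOLLOW(Y) = {$}
Therefore, FOLLOW(Y) = {$}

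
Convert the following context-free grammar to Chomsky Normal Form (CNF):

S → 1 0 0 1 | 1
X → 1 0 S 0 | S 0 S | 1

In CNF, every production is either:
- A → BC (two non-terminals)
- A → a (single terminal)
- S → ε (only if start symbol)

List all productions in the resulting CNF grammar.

T1 → 1; T0 → 0; S → 1; X → 1; S → T1 X0; X0 → T0 X1; X1 → T0 T1; X → T1 X2; X2 → T0 X3; X3 → S T0; X → S X4; X4 → T0 S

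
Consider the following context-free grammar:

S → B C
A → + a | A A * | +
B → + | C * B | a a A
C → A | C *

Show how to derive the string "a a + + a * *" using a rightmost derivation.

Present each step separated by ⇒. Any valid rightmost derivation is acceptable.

S ⇒ B C ⇒ B C * ⇒ B C * * ⇒ B A * * ⇒ B + a * * ⇒ a a A + a * * ⇒ a a + + a * *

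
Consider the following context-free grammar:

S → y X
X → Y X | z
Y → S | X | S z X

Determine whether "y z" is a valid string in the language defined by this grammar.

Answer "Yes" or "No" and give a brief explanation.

Yes - a valid derivation exists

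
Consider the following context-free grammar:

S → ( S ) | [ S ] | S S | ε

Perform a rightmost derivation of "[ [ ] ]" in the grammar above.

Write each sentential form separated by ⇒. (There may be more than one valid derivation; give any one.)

S ⇒ [ S ] ⇒ [ [ S ] ] ⇒ [ [ ] ]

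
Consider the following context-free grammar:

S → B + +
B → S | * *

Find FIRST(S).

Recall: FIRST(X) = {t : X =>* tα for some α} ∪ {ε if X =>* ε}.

We compute FIRST(S) using the standard algorithm.
FIRST(B) = {*}
FIRST(S) = {*}
Therefore, FIRST(S) = {*}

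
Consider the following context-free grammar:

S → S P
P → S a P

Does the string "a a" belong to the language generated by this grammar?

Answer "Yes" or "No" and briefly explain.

No - no valid derivation exists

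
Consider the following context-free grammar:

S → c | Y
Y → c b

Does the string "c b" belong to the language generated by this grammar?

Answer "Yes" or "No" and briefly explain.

Yes - a valid derivation exists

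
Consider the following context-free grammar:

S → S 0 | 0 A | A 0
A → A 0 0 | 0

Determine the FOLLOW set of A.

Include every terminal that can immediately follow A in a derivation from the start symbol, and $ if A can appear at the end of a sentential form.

We compute FOLLOW(A) using the standard algorithm.
FOLLOW(S) starts with {$}.
FIRST(A) = {0}
FIRST(S) = {0}
FOLLOW(A) = {$, 0}
FOLLOW(S) = {$, 0}
Therefore, FOLLOW(A) = {$, 0}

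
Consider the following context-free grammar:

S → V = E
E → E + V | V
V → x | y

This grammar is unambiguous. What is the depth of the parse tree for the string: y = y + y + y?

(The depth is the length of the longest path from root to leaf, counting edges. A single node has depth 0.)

5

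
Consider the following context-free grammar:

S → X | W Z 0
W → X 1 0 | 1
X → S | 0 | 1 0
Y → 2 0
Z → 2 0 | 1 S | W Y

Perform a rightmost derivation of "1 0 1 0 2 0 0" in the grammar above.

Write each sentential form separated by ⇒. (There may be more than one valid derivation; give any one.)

S ⇒ W Z 0 ⇒ W 2 0 0 ⇒ X 1 0 2 0 0 ⇒ 1 0 1 0 2 0 0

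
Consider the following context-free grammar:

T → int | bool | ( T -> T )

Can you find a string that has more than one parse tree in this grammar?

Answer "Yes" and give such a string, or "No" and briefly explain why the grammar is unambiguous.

No - the grammar is unambiguous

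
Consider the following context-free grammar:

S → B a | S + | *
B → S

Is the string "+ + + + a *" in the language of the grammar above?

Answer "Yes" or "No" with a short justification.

No - no valid derivation exists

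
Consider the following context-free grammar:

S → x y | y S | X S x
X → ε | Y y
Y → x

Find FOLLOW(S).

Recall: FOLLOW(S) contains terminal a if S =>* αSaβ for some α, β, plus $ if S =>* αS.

We compute FOLLOW(S) using the standard algorithm.
FOLLOW(S) starts with {$}.
FIRST(S) = {x, y}
FIRST(X) = {x, ε}
FIRST(Y) = {x}
FOLLOW(S) = {$, x}
FOLLOW(X) = {x, y}
FOLLOW(Y) = {y}
Therefore, FOLLOW(S) = {$, x}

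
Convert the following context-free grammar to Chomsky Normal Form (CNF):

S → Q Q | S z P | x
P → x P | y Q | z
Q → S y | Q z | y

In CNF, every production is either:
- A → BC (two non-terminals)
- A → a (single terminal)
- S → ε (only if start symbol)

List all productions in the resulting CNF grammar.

TZ → z; S → x; TX → x; TY → y; P → z; Q → y; S → Q Q; S → S X0; X0 → TZ P; P → TX P; P → TY Q; Q → S TY; Q → Q TZ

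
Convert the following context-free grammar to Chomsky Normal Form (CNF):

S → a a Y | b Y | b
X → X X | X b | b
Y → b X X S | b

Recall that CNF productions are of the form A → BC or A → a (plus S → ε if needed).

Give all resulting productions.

TA → a; TB → b; S → b; X → b; Y → b; S → TA X0; X0 → TA Y; S → TB Y; X → X X; X → X TB; Y → TB X1; X1 → X X2; X2 → X S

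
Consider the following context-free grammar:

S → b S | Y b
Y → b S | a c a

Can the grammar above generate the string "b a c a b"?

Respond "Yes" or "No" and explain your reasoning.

Yes - a valid derivation exists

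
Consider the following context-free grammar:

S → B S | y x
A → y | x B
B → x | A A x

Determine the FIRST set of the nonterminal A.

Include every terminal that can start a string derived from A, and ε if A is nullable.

We compute FIRST(A) using the standard algorithm.
FIRST(A) = {x, y}
FIRST(B) = {x, y}
FIRST(S) = {x, y}
Therefore, FIRST(A) = {x, y}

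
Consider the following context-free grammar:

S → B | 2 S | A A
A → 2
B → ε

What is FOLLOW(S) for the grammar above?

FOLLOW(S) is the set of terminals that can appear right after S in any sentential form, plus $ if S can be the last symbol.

We compute FOLLOW(S) using the standard algorithm.
FOLLOW(S) starts with {$}.
FIRST(A) = {2}
FIRST(B) = {ε}
FIRST(S) = {2, ε}
FOLLOW(A) = {$, 2}
FOLLOW(B) = {$}
FOLLOW(S) = {$}
Therefore, FOLLOW(S) = {$}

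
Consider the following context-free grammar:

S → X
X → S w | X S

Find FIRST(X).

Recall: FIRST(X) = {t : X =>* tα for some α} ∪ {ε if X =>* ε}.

We compute FIRST(X) using the standard algorithm.
FIRST(S) = {}
FIRST(X) = {}
Therefore, FIRST(X) = {}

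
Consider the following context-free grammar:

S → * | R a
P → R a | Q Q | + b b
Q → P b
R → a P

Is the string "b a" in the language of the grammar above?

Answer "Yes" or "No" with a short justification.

No - no valid derivation exists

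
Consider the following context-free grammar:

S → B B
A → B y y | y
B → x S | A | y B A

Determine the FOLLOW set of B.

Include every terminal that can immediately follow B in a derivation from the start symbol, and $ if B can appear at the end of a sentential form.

We compute FOLLOW(B) using the standard algorithm.
FOLLOW(S) starts with {$}.
FIRST(A) = {x, y}
FIRST(B) = {x, y}
FIRST(S) = {x, y}
FOLLOW(A) = {$, x, y}
FOLLOW(B) = {$, x, y}
FOLLOW(S) = {$, x, y}
Therefore, FOLLOW(B) = {$, x, y}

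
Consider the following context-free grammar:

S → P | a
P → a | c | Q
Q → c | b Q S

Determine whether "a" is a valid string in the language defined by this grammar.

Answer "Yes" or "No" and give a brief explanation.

Yes - a valid derivation exists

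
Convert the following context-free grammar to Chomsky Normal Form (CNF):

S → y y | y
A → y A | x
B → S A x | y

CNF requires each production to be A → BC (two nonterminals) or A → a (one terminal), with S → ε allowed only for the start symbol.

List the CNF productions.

TY → y; S → y; A → x; TX → x; B → y; S → TY TY; A → TY A; B → S X0; X0 → A TX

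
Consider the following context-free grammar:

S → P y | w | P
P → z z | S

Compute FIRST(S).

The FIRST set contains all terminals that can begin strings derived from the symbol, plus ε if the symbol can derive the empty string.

We compute FIRST(S) using the standard algorithm.
FIRST(P) = {w, z}
FIRST(S) = {w, z}
Therefore, FIRST(S) = {w, z}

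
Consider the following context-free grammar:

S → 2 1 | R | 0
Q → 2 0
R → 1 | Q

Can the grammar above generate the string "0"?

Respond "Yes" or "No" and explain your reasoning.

Yes - a valid derivation exists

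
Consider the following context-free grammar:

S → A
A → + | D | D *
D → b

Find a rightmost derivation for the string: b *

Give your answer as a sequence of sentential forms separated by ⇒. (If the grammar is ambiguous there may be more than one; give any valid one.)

S ⇒ A ⇒ D * ⇒ b *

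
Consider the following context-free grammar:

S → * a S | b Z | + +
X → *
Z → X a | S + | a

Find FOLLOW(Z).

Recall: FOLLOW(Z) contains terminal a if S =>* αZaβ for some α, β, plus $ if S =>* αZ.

We compute FOLLOW(Z) using the standard algorithm.
FOLLOW(S) starts with {$}.
FIRST(S) = {*, +, b}
FIRST(X) = {*}
FIRST(Z) = {*, +, a, b}
FOLLOW(S) = {$, +}
FOLLOW(X) = {a}
FOLLOW(Z) = {$, +}
Therefore, FOLLOW(Z) = {$, +}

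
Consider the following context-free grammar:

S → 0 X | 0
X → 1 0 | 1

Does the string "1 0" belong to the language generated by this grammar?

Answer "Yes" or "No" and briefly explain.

No - no valid derivation exists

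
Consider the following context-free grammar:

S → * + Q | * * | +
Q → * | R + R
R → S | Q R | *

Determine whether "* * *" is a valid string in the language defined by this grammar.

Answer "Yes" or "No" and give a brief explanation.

No - no valid derivation exists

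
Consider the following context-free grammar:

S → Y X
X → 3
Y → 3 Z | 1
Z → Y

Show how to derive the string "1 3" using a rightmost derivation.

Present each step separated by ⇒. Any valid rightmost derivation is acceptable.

S ⇒ Y X ⇒ Y 3 ⇒ 1 3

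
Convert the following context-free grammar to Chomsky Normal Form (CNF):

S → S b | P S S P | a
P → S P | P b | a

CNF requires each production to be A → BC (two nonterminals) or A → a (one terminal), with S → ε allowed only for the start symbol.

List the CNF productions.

TB → b; S → a; P → a; S → S TB; S → P X0; X0 → S X1; X1 → S P; P → S P; P → P TB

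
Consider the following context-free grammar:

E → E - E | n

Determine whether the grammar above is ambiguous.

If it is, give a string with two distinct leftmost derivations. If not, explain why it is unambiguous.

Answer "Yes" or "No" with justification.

Yes - the string 'n - n - n - n' has two distinct leftmost derivations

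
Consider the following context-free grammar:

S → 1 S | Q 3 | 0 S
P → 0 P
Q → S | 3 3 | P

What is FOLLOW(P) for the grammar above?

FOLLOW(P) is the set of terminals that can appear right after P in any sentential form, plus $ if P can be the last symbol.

We compute FOLLOW(P) using the standard algorithm.
FOLLOW(S) starts with {$}.
FIRST(P) = {0}
FIRST(Q) = {0, 1, 3}
FIRST(S) = {0, 1, 3}
FOLLOW(P) = {3}
FOLLOW(Q) = {3}
FOLLOW(S) = {$, 3}
Therefore, FOLLOW(P) = {3}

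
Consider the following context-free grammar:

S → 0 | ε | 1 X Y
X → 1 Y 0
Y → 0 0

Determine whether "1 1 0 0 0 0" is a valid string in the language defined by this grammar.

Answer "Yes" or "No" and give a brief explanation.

No - no valid derivation exists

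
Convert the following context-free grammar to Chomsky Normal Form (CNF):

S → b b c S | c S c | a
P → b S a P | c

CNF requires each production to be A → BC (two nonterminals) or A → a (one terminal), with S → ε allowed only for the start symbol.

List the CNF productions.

TB → b; TC → c; S → a; TA → a; P → c; S → TB X0; X0 → TB X1; X1 → TC S; S → TC X2; X2 → S TC; P → TB X3; X3 → S X4; X4 → TA P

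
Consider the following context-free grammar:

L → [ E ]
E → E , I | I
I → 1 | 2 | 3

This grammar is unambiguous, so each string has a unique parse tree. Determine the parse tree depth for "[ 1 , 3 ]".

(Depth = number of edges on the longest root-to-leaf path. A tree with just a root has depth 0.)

4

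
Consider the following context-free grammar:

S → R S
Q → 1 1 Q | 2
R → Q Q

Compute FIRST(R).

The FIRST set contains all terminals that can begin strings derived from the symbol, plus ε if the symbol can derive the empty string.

We compute FIRST(R) using the standard algorithm.
FIRST(Q) = {1, 2}
FIRST(R) = {1, 2}
FIRST(S) = {1, 2}
Therefore, FIRST(R) = {1, 2}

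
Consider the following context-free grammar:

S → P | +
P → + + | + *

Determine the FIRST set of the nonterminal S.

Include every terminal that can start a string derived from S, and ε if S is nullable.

We compute FIRST(S) using the standard algorithm.
FIRST(P) = {+}
FIRST(S) = {+}
Therefore, FIRST(S) = {+}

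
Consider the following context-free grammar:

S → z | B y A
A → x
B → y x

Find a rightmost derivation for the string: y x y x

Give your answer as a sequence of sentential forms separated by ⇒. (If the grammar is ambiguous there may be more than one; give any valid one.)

S ⇒ B y A ⇒ B y x ⇒ y x y x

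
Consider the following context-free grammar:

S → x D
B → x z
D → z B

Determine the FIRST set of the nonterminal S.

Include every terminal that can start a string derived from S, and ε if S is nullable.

We compute FIRST(S) using the standard algorithm.
FIRST(B) = {x}
FIRST(D) = {z}
FIRST(S) = {x}
Therefore, FIRST(S) = {x}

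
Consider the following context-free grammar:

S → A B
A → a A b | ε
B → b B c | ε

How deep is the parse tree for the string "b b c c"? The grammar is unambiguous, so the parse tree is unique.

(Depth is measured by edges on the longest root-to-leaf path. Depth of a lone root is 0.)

4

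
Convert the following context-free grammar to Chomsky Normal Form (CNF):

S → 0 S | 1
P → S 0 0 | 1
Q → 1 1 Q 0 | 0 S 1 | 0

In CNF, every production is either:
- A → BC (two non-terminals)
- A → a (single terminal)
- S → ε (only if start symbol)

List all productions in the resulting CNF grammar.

T0 → 0; S → 1; P → 1; T1 → 1; Q → 0; S → T0 S; P → S X0; X0 → T0 T0; Q → T1 X1; X1 → T1 X2; X2 → Q T0; Q → T0 X3; X3 → S T1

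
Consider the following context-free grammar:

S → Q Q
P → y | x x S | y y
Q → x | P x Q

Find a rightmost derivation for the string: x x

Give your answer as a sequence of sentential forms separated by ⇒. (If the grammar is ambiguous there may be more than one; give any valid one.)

S ⇒ Q Q ⇒ Q x ⇒ x x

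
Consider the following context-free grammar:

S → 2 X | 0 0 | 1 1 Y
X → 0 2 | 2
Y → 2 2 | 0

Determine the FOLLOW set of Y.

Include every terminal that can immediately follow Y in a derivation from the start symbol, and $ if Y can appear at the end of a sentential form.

We compute FOLLOW(Y) using the standard algorithm.
FOLLOW(S) starts with {$}.
FIRST(S) = {0, 1, 2}
FIRST(X) = {0, 2}
FIRST(Y) = {0, 2}
FOLLOW(S) = {$}
FOLLOW(X) = {$}
FOLLOW(Y) = {$}
Therefore, FOLLOW(Y) = {$}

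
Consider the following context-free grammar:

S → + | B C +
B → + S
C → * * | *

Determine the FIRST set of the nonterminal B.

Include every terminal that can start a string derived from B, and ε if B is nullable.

We compute FIRST(B) using the standard algorithm.
FIRST(B) = {+}
FIRST(C) = {*}
FIRST(S) = {+}
Therefore, FIRST(B) = {+}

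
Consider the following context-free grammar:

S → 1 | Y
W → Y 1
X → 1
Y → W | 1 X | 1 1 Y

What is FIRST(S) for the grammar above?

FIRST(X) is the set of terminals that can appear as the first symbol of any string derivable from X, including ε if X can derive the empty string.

We compute FIRST(S) using the standard algorithm.
FIRST(S) = {1}
FIRST(W) = {1}
FIRST(X) = {1}
FIRST(Y) = {1}
Therefore, FIRST(S) = {1}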